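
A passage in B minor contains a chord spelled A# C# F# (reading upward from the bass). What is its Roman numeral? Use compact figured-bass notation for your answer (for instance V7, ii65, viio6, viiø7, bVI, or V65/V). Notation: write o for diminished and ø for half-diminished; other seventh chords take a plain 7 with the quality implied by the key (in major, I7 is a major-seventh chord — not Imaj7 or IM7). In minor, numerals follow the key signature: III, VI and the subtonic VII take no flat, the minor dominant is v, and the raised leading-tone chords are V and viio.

V6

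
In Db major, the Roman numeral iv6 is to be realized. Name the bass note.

Bbb

iv in Db major has root Gb; the chord is Gb-Bbb-Db.
The figure 6 means first inversion — the third is in the bass.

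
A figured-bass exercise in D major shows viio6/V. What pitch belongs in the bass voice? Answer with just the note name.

B

The applied chord viio6/V is rooted on G#: G#-B-D.
The figure 6 means first inversion — the third is in the bass.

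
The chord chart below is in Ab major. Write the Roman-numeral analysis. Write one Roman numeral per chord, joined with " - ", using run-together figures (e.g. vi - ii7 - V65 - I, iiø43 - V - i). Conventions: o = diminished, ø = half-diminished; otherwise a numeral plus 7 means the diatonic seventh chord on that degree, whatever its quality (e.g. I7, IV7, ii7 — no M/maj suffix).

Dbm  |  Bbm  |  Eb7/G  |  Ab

iv - ii - V65 - I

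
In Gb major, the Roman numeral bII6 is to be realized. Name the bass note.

bII in Gb major has root Abb; the chord is Abb-Cb-Ebb.
The figure 6 means first inversion — the third is in the bass.

Cb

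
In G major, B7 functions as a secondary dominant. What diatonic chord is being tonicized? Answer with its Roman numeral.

vi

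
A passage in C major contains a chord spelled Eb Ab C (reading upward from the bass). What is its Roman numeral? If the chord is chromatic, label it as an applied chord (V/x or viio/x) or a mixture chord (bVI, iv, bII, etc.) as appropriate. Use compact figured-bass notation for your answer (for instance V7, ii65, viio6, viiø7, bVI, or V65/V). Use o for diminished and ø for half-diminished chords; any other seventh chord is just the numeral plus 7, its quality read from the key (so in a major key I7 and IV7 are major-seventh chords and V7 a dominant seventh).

bVI64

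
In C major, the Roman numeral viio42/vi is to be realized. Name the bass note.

F

The applied chord viio42/vi is rooted on G#: G#-B-D-F.
The figure 42 means third inversion — the seventh is in the bass.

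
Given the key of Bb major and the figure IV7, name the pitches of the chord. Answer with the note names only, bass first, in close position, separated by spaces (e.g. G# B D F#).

The numeral's case and figure indicate a major seventh chord. In Bb major its root, the fourth degree, is Eb.
Stacking thirds from Eb gives Eb-G-Bb-D.

Eb G Bb D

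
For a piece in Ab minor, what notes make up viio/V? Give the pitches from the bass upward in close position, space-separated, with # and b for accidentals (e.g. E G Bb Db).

D F Ab

The slash marks an applied leading-tone chord: viio of V. In Ab minor, V is Eb, so the leading tone to it is D, a half step below.
Building a diminished triad on D gives D-F-Ab.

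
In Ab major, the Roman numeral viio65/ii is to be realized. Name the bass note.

The applied chord viio65/ii is rooted on A: A-C-Eb-Gb.
The figure 65 means first inversion — the third is in the bass.

C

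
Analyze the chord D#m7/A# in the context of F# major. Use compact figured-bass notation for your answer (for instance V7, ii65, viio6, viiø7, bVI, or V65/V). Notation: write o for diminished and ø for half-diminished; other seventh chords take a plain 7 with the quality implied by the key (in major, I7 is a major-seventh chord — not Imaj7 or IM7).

vi43

The pitches D#-F#-A#-C# form a minor seventh chord rooted on D#.
In F# major, D# is the submediant; the diatonic minor seventh chord there is vi7.
With A# in the bass the chord is in second inversion, so the figured bass is 43.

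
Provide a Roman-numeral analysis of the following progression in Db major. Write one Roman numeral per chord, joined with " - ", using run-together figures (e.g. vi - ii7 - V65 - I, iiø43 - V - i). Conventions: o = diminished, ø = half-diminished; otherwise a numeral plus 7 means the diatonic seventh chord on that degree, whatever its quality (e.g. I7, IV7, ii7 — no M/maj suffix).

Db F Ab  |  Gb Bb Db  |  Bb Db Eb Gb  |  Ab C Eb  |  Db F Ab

Db-F-Ab has root Db, degree 1 in Db major, so I.
Gb-Bb-Db: root Gb is the subdominant; major triad there is IV.
Bb-Db-Eb-Gb: root Eb is the supertonic; minor seventh chord there is ii43.
Ab-C-Eb: major triad on Ab = scale degree 5 → V.
Db-F-Ab: root Db is the tonic; major triad there is I.

I - IV - ii43 - V - I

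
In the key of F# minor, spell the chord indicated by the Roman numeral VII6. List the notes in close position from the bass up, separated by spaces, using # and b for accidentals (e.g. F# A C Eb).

The numeral's case and figure indicate a major triad. In F# minor its root, the seventh degree, is E.
That chord is spelled E-G#-B.
The figured bass 6 indicates first inversion, placing the third (G#) in the bass: G#-B-E.

G# B E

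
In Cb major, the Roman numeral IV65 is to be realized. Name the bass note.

Ab

IV in Cb major has root Fb; the chord is Fb-Ab-Cb-Eb.
The figure 65 means first inversion — the third is in the bass.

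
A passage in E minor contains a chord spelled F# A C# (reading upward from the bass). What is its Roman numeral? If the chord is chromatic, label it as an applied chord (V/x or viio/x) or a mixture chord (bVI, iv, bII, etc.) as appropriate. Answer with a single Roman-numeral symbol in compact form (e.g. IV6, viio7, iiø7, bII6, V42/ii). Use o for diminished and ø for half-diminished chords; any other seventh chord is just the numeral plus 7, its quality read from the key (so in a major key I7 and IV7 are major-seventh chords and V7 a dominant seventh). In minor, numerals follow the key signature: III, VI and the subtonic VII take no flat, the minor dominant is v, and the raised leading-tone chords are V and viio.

ii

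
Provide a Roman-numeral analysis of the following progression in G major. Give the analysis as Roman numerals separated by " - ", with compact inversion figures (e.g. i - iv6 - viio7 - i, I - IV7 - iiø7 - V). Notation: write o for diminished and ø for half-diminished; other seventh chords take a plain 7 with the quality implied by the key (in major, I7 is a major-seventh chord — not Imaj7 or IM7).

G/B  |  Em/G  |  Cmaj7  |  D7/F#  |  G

I6 - vi6 - IV7 - V65 - I

G/B: major triad on G = scale degree 1 → I6.
Em/G has root E, degree 6 in G major, so vi6.
Cmaj7: root C is the subdominant; major seventh chord there is IV7.
D7/F#: root D is the dominant; dominant seventh chord there is V65.
G has root G, degree 1 in G major, so I.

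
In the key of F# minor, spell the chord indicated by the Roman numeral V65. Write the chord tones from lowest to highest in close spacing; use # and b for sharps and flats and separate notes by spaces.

E# G# B C#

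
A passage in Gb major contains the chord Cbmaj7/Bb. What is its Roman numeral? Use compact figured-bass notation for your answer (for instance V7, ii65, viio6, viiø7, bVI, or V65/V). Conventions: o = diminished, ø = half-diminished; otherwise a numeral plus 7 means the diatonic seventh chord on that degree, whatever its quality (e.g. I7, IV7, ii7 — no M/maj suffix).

IV42

Stacked in thirds the chord is Cb-Eb-Gb-Bb: a major seventh chord on Cb.
Cb is scale degree 4 in Gb major, and a major seventh chord on that degree is written IV7.
With Bb in the bass the chord is in third inversion, so the figured bass is 42.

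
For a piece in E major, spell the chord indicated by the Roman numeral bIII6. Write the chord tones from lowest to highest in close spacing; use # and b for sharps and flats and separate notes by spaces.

Scale degree 3 in E major is G#; lowering it a half step gives G. bIII6 is a major triad on the lowered third degree, borrowed from the parallel minor.
So the chord is G-B-D.
The figured bass 6 indicates first inversion, placing the third (B) in the bass: B-D-G.

B D G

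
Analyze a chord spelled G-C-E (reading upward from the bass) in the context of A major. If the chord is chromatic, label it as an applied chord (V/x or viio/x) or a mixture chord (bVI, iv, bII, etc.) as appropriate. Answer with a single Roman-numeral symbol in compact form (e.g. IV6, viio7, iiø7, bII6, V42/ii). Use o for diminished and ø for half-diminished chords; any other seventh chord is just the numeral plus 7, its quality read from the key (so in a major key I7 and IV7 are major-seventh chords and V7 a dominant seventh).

The pitches C-E-G form a major triad rooted on C.
C is the lowered third degree of A major (diatonic 3 would be C#). This is a major triad on the lowered third degree, borrowed from the parallel minor.
With G in the bass the chord is in second inversion, so the figured bass is 64.

bIII64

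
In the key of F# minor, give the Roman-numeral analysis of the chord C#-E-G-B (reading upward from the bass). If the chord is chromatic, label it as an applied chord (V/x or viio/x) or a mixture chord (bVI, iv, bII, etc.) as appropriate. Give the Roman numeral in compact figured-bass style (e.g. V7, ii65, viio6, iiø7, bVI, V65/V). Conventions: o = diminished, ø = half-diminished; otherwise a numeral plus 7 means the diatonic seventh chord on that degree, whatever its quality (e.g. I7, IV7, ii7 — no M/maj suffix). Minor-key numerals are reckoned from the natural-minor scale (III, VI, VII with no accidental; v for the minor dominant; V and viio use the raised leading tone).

viiø7/VI

Stacked in thirds the chord is C#-E-G-B: a half-diminished seventh chord on C#.
C# sits a half step below D (VI in F# minor); a diminished chord there is the applied leading-tone chord of VI.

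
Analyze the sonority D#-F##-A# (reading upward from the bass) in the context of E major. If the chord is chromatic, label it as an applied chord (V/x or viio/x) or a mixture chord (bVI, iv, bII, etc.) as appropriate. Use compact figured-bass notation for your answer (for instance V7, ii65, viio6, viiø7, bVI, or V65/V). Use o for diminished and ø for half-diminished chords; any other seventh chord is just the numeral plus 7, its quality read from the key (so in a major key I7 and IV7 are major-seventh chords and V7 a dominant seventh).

V/iii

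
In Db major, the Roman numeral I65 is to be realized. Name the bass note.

F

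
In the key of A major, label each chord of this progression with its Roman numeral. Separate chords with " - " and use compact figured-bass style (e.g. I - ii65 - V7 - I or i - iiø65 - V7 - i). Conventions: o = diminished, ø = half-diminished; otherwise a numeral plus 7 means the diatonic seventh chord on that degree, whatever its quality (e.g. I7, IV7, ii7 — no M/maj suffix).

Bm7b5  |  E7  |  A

iiø7 - V7 - I

Bm7b5: B with this quality isn't in the key; it's iiø7, borrowed from the parallel minor.
E7: root E is the dominant; dominant seventh chord there is V7.
A: root A is the tonic; major triad there is I.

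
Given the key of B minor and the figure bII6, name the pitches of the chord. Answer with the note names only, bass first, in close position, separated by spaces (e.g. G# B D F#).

E G C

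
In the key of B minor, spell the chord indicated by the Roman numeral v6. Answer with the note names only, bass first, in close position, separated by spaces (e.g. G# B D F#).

In B minor, the fifth degree is F#, and the diatonic chord built there is a minor triad.
That chord is spelled F#-A-C#.
With the 6 figure the chord is in first inversion; from the bass A upward in close position it reads A-C#-F#.

A C# F#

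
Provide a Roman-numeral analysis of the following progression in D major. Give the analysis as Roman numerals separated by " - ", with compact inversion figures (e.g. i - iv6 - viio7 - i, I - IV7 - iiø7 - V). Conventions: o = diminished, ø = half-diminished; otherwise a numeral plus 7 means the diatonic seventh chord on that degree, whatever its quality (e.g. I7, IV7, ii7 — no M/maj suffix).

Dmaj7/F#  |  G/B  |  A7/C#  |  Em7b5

I65 - IV6 - V65 - iiø7

Dmaj7/F#: root D is the tonic; major seventh chord there is I65.
G/B: major triad on G = scale degree 4 → IV6.
A7/C#: root A is the dominant; dominant seventh chord there is V65.
Em7b5 is non-diatonic — iiø7, a mixture chord from D minor.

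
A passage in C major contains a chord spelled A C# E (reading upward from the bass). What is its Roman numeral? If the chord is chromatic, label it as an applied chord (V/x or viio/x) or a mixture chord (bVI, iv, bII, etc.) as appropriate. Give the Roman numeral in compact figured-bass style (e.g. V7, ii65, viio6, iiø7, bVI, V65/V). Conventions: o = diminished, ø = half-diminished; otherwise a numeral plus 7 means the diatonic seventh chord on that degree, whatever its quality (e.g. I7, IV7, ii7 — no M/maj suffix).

Stacked in thirds the chord is A-C#-E: a major triad on A.
A is not a diatonic chord root with this quality in C major, but it lies a perfect fifth above D (ii), so the chord functions as an applied dominant of ii.

V/ii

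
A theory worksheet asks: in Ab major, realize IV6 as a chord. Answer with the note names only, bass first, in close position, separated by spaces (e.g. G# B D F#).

In Ab major, scale degree 4 is Db, and the diatonic chord built there is a major triad.
That chord is spelled Db-F-Ab.
The figured bass 6 indicates first inversion, placing the third (F) in the bass: F-Ab-Db.

F Ab Db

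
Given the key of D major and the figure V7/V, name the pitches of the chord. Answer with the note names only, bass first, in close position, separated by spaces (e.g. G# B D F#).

The slash means an applied dominant: we want the dominant of V. In D major, V is A major, and its dominant is built on E.
Building a dominant seventh chord on E gives E-G#-B-D.

E G# B D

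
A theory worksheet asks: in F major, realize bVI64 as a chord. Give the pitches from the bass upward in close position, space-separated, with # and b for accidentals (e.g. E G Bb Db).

Scale degree 6 in F major is D; lowering it a half step gives Db. bVI64 is a major triad on the lowered sixth degree, borrowed from the parallel minor.
So the chord is Db-F-Ab.
The figured bass 64 indicates second inversion, placing the fifth (Ab) in the bass: Ab-Db-F.

Ab Db F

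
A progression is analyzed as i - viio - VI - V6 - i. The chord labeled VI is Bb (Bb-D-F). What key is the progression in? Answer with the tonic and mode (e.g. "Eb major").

The chord Bb is a major triad rooted on Bb; its label is VI.
If Bb is scale degree 6 and the mode makes that degree carry a major triad, the tonic is D and the mode is minor.

D minor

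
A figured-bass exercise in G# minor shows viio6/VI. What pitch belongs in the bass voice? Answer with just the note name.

The applied chord viio6/VI is rooted on D#: D#-F#-A.
The figure 6 means first inversion — the third is in the bass.

F#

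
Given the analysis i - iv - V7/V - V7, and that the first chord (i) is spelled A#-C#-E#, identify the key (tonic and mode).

A# minor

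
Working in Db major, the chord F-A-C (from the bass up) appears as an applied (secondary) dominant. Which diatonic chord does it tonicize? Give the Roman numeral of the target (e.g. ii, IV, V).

vi

The chord is a major triad on F.
A dominant resolves down a perfect fifth: F → Bb. In Db major, Bb is scale degree 6, i.e. vi.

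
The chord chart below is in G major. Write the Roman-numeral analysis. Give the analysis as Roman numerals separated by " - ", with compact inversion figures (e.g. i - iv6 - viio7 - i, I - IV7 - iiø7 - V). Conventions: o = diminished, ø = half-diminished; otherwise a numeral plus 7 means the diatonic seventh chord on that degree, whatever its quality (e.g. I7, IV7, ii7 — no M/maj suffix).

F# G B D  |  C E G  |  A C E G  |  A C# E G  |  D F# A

I42 - IV - ii7 - V7/V - V

F#-G-B-D: root G is the tonic; major seventh chord there is I42.
C-E-G: root C is the subdominant; major triad there is IV.
A-C-E-G: minor seventh chord on A = scale degree 2 → ii7.
A-C#-E-G: a dominant seventh chord on A, the applied dominant of V → V7/V.
D-F#-A has root D, degree 5 in G major, so V.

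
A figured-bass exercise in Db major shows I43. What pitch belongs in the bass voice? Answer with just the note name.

Ab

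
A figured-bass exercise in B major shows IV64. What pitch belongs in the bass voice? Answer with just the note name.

IV in B major has root E; the chord is E-G#-B.
The figure 64 means second inversion — the fifth is in the bass.

B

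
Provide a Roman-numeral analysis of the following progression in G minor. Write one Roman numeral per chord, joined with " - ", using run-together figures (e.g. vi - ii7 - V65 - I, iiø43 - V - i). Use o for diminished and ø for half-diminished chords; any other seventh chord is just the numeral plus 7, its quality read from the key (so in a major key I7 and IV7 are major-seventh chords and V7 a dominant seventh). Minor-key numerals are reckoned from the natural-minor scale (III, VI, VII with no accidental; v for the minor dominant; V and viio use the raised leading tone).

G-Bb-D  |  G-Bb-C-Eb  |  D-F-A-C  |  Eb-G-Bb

i - iv43 - v7 - VI

G-Bb-D has root G, degree 1 in G minor, so i.
G-Bb-C-Eb has root C, degree 4 in G minor, so iv43.
D-F-A-C: root D is the dominant; minor seventh chord there is v7.
Eb-G-Bb has root Eb, degree 6 in G minor, so VI.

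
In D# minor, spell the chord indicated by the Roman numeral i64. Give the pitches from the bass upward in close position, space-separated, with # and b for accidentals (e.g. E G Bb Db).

A# D# F#

The numeral's case and figure indicate a minor triad. In D# minor its root, the tonic, is D#.
Stacking thirds from D# gives D#-F#-A#.
With the 64 figure the chord is in second inversion; from the bass A# upward in close position it reads A#-D#-F#.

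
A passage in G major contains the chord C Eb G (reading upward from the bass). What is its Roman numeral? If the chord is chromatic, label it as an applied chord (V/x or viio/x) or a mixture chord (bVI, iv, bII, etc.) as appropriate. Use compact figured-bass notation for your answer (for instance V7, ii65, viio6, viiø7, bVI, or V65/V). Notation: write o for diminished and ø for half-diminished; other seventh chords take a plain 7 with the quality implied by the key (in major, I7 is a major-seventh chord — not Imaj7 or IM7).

iv

The pitches C-Eb-G form a minor triad rooted on C.
C is the fourth degree of G major. This is the minor subdominant, borrowed from the parallel minor.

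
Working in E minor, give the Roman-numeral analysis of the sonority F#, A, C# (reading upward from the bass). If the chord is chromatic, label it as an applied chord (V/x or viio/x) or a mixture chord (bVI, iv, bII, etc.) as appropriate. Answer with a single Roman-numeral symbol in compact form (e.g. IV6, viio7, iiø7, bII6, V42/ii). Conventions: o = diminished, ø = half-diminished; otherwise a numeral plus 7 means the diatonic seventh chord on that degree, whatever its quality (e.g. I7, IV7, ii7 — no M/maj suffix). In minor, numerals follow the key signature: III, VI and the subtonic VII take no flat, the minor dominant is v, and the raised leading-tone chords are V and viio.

ii

The pitches F#-A-C# form a minor triad rooted on F#.
F# is the second degree of E minor. This is the minor supertonic, borrowed from the parallel major (the Dorian ii).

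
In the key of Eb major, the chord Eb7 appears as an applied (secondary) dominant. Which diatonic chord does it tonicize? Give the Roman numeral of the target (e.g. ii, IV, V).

The chord is a dominant seventh chord on Eb.
A dominant resolves down a perfect fifth: Eb → Ab. In Eb major, Ab is scale degree 4, i.e. IV.

IV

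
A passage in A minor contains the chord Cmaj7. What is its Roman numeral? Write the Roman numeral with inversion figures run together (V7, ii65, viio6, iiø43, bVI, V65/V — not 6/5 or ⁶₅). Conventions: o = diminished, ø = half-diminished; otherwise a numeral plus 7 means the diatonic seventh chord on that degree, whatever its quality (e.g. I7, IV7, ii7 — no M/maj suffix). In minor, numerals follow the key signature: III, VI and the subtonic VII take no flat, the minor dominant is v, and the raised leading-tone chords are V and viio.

Stacked in thirds the chord is C-E-G-B: a major seventh chord on C.
In A minor, C is the mediant; the diatonic major seventh chord there is III7.

III7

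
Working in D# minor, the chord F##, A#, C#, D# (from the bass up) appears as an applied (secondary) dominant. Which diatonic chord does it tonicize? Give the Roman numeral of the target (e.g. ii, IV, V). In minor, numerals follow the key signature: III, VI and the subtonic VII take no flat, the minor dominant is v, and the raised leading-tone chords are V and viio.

iv

The chord is a dominant seventh chord on D#.
A dominant resolves down a perfect fifth: D# → G#. In D# minor, G# is scale degree 4, i.e. iv.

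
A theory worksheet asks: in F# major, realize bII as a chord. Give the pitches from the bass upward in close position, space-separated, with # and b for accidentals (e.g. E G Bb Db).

G B D

Scale degree 2 in F# major is G#; lowering it a half step gives G. bII is the Neapolitan chord — a major triad on the lowered second degree.
So the chord is G-B-D.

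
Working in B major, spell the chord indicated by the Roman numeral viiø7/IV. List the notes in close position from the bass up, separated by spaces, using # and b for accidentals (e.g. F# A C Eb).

viiø7/IV is a secondary leading-tone chord. The target IV is E in B major; the applied chord is rooted a semitone below, on D#.
Building a half-diminished seventh chord on D# gives D#-F#-A-C#.

D# F# A C#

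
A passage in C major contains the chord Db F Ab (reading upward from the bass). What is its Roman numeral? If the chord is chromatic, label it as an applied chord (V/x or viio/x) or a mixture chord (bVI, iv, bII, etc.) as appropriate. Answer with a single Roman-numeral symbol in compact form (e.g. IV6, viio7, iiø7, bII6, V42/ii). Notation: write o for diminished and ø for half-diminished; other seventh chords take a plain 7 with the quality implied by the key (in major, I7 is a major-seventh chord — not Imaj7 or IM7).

Stacked in thirds the chord is Db-F-Ab: a major triad on Db.
Db is the lowered second degree of C major (diatonic 2 would be D). This is the Neapolitan chord — a major triad on the lowered second degree.

bII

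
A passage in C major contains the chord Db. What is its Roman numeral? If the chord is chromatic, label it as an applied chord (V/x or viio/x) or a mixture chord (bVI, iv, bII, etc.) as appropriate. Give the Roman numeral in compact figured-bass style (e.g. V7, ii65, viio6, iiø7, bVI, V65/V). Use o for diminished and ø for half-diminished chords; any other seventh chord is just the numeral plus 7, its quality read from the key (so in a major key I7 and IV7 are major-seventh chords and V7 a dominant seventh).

bII

The pitches Db-F-Ab form a major triad rooted on Db.
Db is the lowered second degree of C major (diatonic 2 would be D). This is the Neapolitan chord — a major triad on the lowered second degree.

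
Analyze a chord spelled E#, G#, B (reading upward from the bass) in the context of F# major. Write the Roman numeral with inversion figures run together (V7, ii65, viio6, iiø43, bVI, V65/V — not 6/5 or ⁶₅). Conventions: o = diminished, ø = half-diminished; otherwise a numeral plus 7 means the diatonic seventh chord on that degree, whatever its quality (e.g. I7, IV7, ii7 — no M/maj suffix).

viio

The pitches E#-G#-B form a diminished triad rooted on E#.
In F# major, E# is the leading tone; the diatonic diminished triad there is viio.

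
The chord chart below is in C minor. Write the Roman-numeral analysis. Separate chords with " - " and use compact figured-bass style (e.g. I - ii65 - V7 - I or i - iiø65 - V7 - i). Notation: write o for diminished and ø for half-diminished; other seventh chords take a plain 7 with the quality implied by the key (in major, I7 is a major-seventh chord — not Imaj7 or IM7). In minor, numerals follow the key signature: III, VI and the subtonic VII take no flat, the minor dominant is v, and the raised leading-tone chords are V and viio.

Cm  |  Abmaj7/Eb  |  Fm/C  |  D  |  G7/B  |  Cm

Cm: root C is the tonic; minor triad there is i.
Abmaj7/Eb: root Ab is the submediant; major seventh chord there is VI43.
Fm/C: root F is the subdominant; minor triad there is iv64.
D: a major triad on D, the applied dominant of V → V/V.
G7/B has root G, degree 5 in C minor, so V65.
Cm: root C is the tonic; minor triad there is i.

i - VI43 - iv64 - V/V - V65 - i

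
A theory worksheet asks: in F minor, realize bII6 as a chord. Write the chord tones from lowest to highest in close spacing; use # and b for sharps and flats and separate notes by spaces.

Scale degree 2 in F minor is G; lowering it a half step gives Gb. bII6 is the Neapolitan sixth — a major triad on the lowered second degree, here in its customary first inversion.
So the chord is Gb-Bb-Db, a major triad.
With the 6 figure the chord is in first inversion; from the bass Bb upward in close position it reads Bb-Db-Gb.

Bb Db Gb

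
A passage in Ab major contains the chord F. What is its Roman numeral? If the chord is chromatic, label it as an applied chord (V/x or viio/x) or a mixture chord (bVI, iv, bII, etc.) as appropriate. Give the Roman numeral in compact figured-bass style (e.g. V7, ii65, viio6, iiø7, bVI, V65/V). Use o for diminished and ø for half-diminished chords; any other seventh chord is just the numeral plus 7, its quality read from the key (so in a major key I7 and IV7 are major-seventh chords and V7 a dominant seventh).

The pitches F-A-C form a major triad rooted on F.
F is not a diatonic chord root with this quality in Ab major, but it lies a perfect fifth above Bb (ii), so the chord functions as an applied dominant of ii.

V/ii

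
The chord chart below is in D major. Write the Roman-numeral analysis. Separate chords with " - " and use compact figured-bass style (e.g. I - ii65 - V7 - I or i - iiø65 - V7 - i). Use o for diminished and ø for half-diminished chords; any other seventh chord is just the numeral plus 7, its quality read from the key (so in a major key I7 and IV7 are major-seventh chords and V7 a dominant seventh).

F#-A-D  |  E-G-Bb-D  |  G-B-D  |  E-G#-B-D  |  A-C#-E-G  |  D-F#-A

I6 - iiø7 - IV - V7/V - V7 - I

F#-A-D: major triad on D = scale degree 1 → I6.
E-G-Bb-D: E with this quality isn't in the key; it's iiø7, borrowed from the parallel minor.
G-B-D has root G, degree 4 in D major, so IV.
E-G#-B-D: a dominant seventh chord on E, the applied dominant of V → V7/V.
A-C#-E-G has root A, degree 5 in D major, so V7.
D-F#-A: root D is the tonic; major triad there is I.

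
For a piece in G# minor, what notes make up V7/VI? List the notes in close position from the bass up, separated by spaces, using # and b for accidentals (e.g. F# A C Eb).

B D# F# A

The slash means an applied dominant: we want the dominant of VI. In G# minor, VI is E major, and its dominant is built on B.
Building a dominant seventh chord on B gives B-D#-F#-A.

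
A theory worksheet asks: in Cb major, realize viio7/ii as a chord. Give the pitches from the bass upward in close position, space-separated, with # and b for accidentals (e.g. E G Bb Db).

C Eb Gb Bbb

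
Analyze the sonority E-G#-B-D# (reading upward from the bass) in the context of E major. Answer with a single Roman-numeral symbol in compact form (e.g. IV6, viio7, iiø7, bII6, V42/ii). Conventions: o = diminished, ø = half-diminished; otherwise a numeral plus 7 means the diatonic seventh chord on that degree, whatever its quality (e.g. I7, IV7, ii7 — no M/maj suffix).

The pitches E-G#-B-D# form a major seventh chord rooted on E.
In E major, E is the tonic; the diatonic major seventh chord there is I7.

I7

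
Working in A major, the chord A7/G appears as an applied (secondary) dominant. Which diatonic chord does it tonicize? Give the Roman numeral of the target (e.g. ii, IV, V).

IV

The chord is a dominant seventh chord on A.
A dominant resolves down a perfect fifth: A → D. In A major, D is scale degree 4, i.e. IV.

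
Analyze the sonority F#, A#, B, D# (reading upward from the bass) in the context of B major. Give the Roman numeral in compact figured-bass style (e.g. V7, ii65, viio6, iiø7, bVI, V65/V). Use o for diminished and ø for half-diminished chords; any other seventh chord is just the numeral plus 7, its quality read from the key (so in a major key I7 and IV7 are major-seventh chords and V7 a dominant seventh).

The pitches B-D#-F#-A# form a major seventh chord rooted on B.
B is scale degree 1 in B major, and a major seventh chord on that degree is written I7.
With F# in the bass the chord is in second inversion, so the figured bass is 43.

I43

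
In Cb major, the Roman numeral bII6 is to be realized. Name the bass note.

bII in Cb major has root Dbb; the chord is Dbb-Fb-Abb.
The figure 6 means first inversion — the third is in the bass.

Fb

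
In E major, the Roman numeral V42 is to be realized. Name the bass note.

A

V in E major has root B; the chord is B-D#-F#-A.
The figure 42 means third inversion — the seventh is in the bass.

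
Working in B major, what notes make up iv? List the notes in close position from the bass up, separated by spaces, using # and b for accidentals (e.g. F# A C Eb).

E G B

Scale degree 4 in B major is E; here the chord built on it is altered to a minor triad. iv is the minor subdominant, borrowed from the parallel minor.
So the chord is E-G-B, a minor triad.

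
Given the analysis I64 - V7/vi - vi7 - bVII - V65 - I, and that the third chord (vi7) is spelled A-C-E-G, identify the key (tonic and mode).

C major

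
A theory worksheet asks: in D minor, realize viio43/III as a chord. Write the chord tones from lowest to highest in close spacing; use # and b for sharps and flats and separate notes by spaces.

Bb Db E G

The slash marks an applied leading-tone chord: viio of III. In D minor, III is F, so the leading tone to it is E, a half step below.
Building a fully diminished seventh chord on E gives E-G-Bb-Db.
The figured bass 43 indicates second inversion, placing the fifth (Bb) in the bass: Bb-Db-E-G.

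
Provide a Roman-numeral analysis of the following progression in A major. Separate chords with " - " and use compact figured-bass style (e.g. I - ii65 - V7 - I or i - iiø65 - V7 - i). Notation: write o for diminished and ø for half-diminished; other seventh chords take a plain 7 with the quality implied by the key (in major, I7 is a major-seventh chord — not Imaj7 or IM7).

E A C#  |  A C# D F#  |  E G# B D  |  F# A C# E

I64 - IV43 - V7 - vi7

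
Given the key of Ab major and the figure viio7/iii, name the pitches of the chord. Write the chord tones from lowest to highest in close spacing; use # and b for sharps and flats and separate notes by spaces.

B D F Ab

viio7/iii is a secondary leading-tone chord. The target iii is C in Ab major; the applied chord is rooted a semitone below, on B.
Building a fully diminished seventh chord on B gives B-D-F-Ab.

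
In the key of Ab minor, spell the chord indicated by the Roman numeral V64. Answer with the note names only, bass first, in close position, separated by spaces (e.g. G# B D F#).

In Ab minor, the dominant is Eb. The dominant is major (leading tone raised), so V is a major triad.
Stacking thirds from Eb gives Eb-G-Bb.
With the 64 figure the chord is in second inversion; from the bass Bb upward in close position it reads Bb-Eb-G.

Bb Eb G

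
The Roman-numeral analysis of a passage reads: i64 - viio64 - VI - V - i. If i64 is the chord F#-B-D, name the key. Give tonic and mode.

B minor

i64 is given as F#-B-D — a minor triad with root B.
If B is scale degree 1 and the mode makes that degree carry a minor triad, the tonic is B and the mode is minor.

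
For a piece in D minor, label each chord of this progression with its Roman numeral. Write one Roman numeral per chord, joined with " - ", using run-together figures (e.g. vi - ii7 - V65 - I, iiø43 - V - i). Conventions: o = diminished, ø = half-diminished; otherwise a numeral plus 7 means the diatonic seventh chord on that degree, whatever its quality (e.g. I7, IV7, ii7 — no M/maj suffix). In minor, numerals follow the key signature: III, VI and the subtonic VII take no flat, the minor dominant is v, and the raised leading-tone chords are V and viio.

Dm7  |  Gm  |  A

i7 - iv - V

Dm7: root D is the tonic; minor seventh chord there is i7.
Gm: minor triad on G = scale degree 4 → iv.
A: major triad on A = scale degree 5 → V.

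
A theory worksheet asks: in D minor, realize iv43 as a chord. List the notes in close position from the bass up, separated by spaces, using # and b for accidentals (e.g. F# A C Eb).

D F G Bb

In D minor, the fourth degree is G, and the diatonic chord built there is a minor seventh chord.
That chord is spelled G-Bb-D-F.
With the 43 figure the chord is in second inversion; from the bass D upward in close position it reads D-F-G-Bb.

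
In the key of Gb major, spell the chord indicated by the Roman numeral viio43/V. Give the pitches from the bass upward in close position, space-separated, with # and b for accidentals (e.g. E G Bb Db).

Gb Bbb C Eb

The slash marks an applied leading-tone chord: viio of V. In Gb major, V is Db, so the leading tone to it is C, a half step below.
Building a fully diminished seventh chord on C gives C-Eb-Gb-Bbb.
With the 43 figure the chord is in second inversion; from the bass Gb upward in close position it reads Gb-Bbb-C-Eb.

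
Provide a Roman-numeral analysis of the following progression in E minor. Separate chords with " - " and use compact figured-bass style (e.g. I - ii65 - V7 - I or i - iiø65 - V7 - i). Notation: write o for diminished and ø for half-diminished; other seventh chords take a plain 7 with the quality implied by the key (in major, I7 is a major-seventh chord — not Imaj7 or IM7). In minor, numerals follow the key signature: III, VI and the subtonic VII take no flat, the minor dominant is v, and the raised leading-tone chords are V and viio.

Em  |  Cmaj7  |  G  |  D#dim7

i - VI7 - III - viio7

Em: root E is the tonic; minor triad there is i.
Cmaj7: root C is the submediant; major seventh chord there is VI7.
G has root G, degree 3 in E minor, so III.
D#dim7: fully diminished seventh chord on D# = scale degree 7 → viio7.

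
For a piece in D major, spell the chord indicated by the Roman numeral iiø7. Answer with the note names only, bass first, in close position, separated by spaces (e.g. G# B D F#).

E G Bb D

iiø7 is the half-diminished supertonic seventh, borrowed from the parallel minor. In D major that root is E.
So the chord is E-G-Bb-D, a half-diminished seventh chord.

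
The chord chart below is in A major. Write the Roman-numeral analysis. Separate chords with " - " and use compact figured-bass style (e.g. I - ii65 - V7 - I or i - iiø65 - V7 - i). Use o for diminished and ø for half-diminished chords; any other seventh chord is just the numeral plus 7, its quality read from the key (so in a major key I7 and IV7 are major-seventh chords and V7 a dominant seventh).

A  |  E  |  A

A: major triad on A = scale degree 1 → I.
E has root E, degree 5 in A major, so V.
A has root A, degree 1 in A major, so I.

I - V - I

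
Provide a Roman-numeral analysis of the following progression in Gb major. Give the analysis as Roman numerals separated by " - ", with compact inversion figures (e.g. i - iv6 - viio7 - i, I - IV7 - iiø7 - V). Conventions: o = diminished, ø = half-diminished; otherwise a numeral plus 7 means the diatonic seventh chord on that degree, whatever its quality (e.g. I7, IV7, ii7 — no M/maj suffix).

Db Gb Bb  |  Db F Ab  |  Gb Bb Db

I64 - V - I

Db-Gb-Bb has root Gb, degree 1 in Gb major, so I64.
Db-F-Ab: major triad on Db = scale degree 5 → V.
Gb-Bb-Db has root Gb, degree 1 in Gb major, so I.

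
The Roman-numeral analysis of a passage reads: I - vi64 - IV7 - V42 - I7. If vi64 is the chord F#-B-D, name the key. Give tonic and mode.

D major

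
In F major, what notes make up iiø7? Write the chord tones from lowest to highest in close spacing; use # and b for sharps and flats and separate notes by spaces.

iiø7 is the half-diminished supertonic seventh, borrowed from the parallel minor. In F major that root is G.
So the chord is G-Bb-Db-F, a half-diminished seventh chord.

G Bb Db F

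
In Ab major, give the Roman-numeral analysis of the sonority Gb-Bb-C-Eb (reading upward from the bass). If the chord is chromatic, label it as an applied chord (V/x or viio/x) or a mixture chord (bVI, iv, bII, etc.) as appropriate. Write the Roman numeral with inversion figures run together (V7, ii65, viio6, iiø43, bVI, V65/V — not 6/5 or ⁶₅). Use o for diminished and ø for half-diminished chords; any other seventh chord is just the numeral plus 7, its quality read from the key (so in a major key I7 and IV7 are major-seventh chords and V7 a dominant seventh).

viiø43/IV

Stacked in thirds the chord is C-Eb-Gb-Bb: a half-diminished seventh chord on C.
C sits a half step below Db (IV in Ab major); a diminished chord there is the applied leading-tone chord of IV.
With Gb in the bass the chord is in second inversion, so the figured bass is 43.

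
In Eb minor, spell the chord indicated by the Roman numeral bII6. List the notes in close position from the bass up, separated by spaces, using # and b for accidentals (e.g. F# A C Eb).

Scale degree 2 in Eb minor is F; lowering it a half step gives Fb. bII6 is the Neapolitan sixth — a major triad on the lowered second degree, here in its customary first inversion.
So the chord is Fb-Ab-Cb, a major triad.
The figured bass 6 indicates first inversion, placing the third (Ab) in the bass: Ab-Cb-Fb.

Ab Cb Fb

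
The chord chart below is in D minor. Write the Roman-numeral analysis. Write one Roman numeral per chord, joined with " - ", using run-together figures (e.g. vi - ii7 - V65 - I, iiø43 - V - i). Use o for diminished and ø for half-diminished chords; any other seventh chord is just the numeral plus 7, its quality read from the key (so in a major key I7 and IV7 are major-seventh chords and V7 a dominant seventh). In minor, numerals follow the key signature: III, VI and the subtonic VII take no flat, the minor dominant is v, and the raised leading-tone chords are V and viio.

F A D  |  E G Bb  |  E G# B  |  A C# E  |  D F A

i6 - iio - V/V - V - i

F-A-D has root D, degree 1 in D minor, so i6.
E-G-Bb: root E is the supertonic; diminished triad there is iio.
E-G#-B is the secondary dominant of V (major triad on E): V/V.
A-C#-E: major triad on A = scale degree 5 → V.
D-F-A: minor triad on D = scale degree 1 → i.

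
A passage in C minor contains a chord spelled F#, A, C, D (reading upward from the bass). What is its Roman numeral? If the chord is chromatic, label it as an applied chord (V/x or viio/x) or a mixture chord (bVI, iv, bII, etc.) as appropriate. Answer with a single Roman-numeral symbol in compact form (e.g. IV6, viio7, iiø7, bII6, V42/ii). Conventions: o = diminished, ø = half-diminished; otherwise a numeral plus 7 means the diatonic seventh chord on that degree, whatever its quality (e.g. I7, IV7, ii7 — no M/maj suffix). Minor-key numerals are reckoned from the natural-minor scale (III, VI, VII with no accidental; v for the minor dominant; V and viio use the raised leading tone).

V65/V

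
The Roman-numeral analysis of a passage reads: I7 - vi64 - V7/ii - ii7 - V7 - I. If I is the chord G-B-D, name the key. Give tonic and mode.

I is given as G-B-D — a major triad with root G.
If G is scale degree 1 and the mode makes that degree carry a major triad, the tonic is G and the mode is major.

G major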